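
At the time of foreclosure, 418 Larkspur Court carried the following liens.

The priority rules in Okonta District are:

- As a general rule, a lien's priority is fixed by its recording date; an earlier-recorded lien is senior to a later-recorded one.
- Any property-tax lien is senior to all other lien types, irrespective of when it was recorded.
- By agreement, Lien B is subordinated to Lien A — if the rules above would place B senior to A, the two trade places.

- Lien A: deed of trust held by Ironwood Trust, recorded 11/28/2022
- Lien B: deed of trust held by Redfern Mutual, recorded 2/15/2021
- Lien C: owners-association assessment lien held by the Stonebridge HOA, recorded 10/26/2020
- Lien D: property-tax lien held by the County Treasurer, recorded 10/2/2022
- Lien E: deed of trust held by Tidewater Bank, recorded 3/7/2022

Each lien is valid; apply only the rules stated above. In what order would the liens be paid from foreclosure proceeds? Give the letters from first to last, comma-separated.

D, C, A, E, B

D is a property-tax lien, so it outranks all other liens regardless of date.
Ordering the rest by effective date: C (10/26/2020), B (2/15/2021), E (3/7/2022), A (11/28/2022).
Because B would otherwise rank above A, the subordination swaps them.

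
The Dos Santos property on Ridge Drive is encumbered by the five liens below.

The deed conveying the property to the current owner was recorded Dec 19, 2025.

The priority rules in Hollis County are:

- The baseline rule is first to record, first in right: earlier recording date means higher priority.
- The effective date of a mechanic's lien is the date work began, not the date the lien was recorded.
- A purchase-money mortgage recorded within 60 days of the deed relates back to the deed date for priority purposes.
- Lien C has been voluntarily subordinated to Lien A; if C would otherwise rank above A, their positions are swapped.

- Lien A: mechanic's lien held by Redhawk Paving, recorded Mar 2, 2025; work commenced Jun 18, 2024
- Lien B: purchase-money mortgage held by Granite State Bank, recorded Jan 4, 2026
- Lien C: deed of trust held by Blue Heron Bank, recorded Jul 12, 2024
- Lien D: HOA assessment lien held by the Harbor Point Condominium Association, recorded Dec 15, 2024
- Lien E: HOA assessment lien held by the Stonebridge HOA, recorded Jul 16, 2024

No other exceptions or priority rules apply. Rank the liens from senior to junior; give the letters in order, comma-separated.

First, effective dates: A relates back to Jun 18, 2024 (work commenced); B relates back to the deed date Dec 19, 2025.
By effective date, earliest first: A (Jun 18, 2024), C (Jul 12, 2024), E (Jul 16, 2024), D (Dec 15, 2024), B (Dec 19, 2025).
Since C is not senior to A, the subordination leaves the order unchanged.

A, C, E, D, B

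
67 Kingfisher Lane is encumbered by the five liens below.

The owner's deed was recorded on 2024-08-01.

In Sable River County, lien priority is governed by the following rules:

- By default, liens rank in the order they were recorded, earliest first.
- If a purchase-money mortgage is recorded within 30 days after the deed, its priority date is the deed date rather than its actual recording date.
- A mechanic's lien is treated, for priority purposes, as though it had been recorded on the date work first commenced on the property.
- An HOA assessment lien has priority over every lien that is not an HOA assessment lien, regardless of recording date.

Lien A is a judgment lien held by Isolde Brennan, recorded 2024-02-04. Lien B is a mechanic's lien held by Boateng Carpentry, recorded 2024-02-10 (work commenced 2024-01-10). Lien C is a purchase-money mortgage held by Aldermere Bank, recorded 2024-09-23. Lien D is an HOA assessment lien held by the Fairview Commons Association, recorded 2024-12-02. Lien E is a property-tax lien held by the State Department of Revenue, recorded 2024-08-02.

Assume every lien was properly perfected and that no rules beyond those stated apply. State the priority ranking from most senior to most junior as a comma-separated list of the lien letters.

First, effective dates: B is treated as recorded 2024-01-10, the work-commencement date; C was recorded 53 days after the deed, outside the 30-day window, so it keeps its recording date.
D is an HOA assessment lien, so it outranks all other liens regardless of date.
Among the remaining liens, by effective date: B (2024-01-10), A (2024-02-04), E (2024-08-02), C (2024-09-23).

D, B, A, E, C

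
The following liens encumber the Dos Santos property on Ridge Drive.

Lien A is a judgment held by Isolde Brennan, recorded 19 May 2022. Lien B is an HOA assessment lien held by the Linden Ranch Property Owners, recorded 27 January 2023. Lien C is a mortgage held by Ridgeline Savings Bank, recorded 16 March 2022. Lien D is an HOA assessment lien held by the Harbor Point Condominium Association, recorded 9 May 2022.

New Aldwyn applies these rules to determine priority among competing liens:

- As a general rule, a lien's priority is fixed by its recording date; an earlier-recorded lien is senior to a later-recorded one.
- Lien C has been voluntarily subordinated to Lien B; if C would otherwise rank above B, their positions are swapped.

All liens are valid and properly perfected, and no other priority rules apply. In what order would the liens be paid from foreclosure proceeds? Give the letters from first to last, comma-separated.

Ordering by effective date: C (16 March 2022), D (9 May 2022), A (19 May 2022), B (27 January 2023).
C is senior to B before the subordination, so the two trade places.

B, D, A, C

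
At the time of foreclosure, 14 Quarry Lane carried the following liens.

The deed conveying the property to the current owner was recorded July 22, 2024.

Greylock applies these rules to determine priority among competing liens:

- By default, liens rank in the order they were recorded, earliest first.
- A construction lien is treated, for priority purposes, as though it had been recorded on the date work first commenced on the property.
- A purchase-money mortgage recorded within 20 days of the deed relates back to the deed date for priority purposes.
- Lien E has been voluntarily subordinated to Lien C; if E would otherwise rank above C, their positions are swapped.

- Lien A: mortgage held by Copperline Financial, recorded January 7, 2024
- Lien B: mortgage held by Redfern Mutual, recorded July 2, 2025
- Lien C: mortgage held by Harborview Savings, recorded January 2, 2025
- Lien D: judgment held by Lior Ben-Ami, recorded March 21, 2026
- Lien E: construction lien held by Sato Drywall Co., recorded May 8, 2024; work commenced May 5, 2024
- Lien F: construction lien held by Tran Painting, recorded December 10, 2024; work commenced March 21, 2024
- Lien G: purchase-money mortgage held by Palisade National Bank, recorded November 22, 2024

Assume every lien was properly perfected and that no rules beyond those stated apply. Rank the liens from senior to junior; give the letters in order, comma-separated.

A, F, C, G, E, B, D

Adjusting effective dates: E relates back to May 5, 2024 (work commenced); F's effective date is March 21, 2024, when work began; G missed the 20-day window (123 days after the deed), so its recording date stands.
By effective date, earliest first: A (January 7, 2024), F (March 21, 2024), E (May 5, 2024), G (November 22, 2024), C (January 2, 2025), B (July 2, 2025), D (March 21, 2026).
The subordination applies — E was senior to C — so E and C swap.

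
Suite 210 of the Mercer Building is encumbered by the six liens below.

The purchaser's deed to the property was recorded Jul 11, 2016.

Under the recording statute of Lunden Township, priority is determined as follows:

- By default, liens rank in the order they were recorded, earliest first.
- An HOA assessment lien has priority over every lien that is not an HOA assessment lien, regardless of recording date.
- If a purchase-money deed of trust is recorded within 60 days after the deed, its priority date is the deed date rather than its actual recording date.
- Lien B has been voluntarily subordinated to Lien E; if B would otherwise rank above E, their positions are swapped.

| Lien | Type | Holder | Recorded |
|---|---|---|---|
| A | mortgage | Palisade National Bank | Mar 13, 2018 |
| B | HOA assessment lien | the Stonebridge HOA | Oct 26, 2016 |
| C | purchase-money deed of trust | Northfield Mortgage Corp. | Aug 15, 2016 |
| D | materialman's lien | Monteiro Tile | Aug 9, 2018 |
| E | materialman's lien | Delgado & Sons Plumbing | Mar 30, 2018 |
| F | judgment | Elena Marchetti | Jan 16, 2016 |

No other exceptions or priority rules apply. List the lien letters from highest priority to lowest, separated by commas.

Effective dates after the stated exceptions: C relates back to the deed date Jul 11, 2016.
B is an HOA assessment lien and takes priority over every other lien.
Ordering the rest by effective date: F (Jan 16, 2016), C (Jul 11, 2016), A (Mar 13, 2018), E (Mar 30, 2018), D (Aug 9, 2018).
Because B would otherwise rank above E, the subordination swaps them.

E, F, C, A, B, D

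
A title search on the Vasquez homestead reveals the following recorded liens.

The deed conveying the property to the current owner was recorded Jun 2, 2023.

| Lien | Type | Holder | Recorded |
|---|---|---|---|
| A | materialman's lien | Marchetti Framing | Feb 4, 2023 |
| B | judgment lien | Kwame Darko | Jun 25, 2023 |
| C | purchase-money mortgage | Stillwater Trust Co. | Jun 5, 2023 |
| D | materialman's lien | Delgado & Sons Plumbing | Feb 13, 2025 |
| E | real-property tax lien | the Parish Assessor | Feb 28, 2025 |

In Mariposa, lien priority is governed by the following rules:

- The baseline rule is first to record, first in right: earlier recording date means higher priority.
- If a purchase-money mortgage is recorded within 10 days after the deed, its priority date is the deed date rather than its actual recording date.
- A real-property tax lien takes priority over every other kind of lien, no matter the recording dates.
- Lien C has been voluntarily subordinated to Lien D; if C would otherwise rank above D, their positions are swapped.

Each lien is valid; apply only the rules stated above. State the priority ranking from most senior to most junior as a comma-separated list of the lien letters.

E, A, D, B, C

First, effective dates: C was recorded within the 10-day window, so its effective date is the deed date Jun 2, 2023.
E is a real-property tax lien, so it outranks all other liens regardless of date.
Ordering the rest by effective date: A (Feb 4, 2023), C (Jun 2, 2023), B (Jun 25, 2023), D (Feb 13, 2025).
C would otherwise be senior to D, so under the subordination agreement C and D exchange positions.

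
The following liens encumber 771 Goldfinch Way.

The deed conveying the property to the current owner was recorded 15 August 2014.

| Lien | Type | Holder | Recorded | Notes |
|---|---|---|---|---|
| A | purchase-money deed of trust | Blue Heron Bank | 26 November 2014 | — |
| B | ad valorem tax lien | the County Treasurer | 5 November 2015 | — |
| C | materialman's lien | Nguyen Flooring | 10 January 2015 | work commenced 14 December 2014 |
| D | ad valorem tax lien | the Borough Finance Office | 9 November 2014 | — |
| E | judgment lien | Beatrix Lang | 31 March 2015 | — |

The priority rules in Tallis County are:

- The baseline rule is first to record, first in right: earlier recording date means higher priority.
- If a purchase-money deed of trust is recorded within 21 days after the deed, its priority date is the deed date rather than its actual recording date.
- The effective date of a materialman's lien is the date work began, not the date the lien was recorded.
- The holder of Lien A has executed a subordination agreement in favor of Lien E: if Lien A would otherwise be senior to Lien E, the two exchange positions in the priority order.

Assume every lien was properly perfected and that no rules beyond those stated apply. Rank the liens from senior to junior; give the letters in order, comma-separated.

D, E, C, A, B

Adjusting effective dates: A was recorded 103 days after the deed — beyond 21 days — so no relation-back applies; C's effective date is 14 December 2014, when work began.
By effective date: D (9 November 2014), A (26 November 2014), C (14 December 2014), E (31 March 2015), B (5 November 2015).
Because A would otherwise rank above E, the subordination swaps them.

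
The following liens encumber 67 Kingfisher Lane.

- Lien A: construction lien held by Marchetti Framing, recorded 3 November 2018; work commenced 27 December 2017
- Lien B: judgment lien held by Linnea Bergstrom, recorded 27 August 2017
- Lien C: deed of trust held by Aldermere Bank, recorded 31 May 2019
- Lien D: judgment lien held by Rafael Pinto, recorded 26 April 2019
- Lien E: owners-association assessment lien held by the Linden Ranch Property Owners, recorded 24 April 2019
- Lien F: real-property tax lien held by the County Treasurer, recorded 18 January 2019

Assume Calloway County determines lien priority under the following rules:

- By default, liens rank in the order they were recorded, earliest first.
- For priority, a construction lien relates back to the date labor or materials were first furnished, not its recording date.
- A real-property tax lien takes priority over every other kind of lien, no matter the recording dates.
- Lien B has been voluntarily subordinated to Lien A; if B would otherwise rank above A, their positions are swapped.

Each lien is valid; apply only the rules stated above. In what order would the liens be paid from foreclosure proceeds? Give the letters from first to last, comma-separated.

Effective dates after the stated exceptions: A relates back to 27 December 2017 (work commenced).
F is a real-property tax lien and takes priority over every other lien.
Among the remaining liens, by effective date: B (27 August 2017), A (27 December 2017), E (24 April 2019), D (26 April 2019), C (31 May 2019).
The subordination applies — B was senior to A — so B and A swap.

F, A, B, E, D, C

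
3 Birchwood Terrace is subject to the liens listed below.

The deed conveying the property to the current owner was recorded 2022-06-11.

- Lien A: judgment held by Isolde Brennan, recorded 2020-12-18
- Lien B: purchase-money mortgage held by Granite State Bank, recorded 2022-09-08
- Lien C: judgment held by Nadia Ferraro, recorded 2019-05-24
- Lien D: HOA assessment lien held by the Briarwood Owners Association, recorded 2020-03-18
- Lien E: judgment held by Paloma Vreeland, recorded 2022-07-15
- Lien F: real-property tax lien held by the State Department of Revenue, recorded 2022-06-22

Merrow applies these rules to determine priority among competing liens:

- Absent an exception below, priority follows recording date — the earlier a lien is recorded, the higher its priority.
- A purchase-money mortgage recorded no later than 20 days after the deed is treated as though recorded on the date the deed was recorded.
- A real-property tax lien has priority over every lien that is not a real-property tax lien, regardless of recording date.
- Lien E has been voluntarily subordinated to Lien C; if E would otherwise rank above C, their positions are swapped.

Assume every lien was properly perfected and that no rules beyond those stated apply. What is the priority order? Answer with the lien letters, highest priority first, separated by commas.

First, effective dates: B was recorded 89 days after the deed, outside the 20-day window, so it keeps its recording date.
F is a real-property tax lien and takes priority over every other lien.
Ordering the rest by effective date: C (2019-05-24), D (2020-03-18), A (2020-12-18), E (2022-07-15), B (2022-09-08).
E is already junior to C, so the subordination agreement changes nothing.

F, C, D, A, E, B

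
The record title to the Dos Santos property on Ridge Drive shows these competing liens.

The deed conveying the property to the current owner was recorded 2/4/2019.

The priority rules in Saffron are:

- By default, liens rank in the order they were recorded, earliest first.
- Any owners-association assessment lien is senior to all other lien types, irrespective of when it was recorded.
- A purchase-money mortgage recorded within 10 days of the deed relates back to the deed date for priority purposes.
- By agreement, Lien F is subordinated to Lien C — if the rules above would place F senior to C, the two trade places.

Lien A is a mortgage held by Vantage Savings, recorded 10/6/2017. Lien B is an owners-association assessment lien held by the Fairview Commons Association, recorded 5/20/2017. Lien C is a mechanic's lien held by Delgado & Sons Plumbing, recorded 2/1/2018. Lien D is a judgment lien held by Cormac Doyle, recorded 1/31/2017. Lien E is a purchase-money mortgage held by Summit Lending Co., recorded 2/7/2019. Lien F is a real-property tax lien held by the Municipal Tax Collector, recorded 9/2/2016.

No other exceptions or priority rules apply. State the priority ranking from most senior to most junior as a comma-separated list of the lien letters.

B, C, D, A, F, E

First, effective dates: E relates back to the deed date 2/4/2019.
B is an owners-association assessment lien, so it outranks all other liens regardless of date.
The other liens, earliest effective date first: F (9/2/2016), D (1/31/2017), A (10/6/2017), C (2/1/2018), E (2/4/2019).
Because F would otherwise rank above C, the subordination swaps them.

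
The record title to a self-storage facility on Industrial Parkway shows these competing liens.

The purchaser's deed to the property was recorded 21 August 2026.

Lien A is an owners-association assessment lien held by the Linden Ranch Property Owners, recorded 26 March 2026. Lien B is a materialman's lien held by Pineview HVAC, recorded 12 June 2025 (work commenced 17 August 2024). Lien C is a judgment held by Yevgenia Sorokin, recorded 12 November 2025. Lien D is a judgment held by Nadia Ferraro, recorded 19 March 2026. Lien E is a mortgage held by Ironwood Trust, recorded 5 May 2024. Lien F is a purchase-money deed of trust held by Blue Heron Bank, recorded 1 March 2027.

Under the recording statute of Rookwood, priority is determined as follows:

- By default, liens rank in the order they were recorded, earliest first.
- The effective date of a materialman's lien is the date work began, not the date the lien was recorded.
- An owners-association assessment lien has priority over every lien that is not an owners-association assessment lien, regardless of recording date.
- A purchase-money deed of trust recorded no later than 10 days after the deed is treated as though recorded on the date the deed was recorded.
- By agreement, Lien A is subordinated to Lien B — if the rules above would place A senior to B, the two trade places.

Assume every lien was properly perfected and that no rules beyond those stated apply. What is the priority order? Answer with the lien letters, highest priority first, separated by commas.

B, E, A, C, D, F

First, effective dates: B relates back to 17 August 2024 (work commenced); F was recorded 192 days after the deed — beyond 10 days — so no relation-back applies.
A is an owners-association assessment lien, so it outranks all other liens regardless of date.
Remaining liens by effective date: E (5 May 2024), B (17 August 2024), C (12 November 2025), D (19 March 2026), F (1 March 2027).
A is senior to B before the subordination, so the two trade places.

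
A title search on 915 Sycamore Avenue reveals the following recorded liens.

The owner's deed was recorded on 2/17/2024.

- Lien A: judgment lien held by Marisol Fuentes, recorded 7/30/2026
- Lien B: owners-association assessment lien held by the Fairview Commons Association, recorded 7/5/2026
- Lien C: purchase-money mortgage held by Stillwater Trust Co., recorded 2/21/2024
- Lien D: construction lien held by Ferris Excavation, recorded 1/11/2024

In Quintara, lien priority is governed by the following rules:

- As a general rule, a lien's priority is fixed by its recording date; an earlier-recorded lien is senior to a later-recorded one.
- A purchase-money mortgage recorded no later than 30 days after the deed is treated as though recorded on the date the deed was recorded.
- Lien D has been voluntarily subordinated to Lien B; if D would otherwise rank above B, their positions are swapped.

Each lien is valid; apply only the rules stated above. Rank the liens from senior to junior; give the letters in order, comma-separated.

Effective dates: C relates back to the deed date 2/17/2024.
Ordering by effective date: D (1/11/2024), C (2/17/2024), B (7/5/2026), A (7/30/2026).
D is senior to B before the subordination, so the two trade places.

B, C, D, A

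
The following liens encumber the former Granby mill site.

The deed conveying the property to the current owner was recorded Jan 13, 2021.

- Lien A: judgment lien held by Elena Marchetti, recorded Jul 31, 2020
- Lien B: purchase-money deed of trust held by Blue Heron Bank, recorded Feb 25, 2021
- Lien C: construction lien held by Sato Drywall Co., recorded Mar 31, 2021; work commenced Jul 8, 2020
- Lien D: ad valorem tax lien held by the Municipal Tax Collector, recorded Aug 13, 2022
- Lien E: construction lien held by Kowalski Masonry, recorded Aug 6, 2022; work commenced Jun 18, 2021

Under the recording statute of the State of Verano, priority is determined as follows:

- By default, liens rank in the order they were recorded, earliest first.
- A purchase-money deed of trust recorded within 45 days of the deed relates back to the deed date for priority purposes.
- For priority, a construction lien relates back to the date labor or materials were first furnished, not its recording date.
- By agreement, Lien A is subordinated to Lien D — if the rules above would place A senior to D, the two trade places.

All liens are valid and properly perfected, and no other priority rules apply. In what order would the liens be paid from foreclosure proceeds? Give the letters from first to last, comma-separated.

C, D, B, E, A

Effective dates after the stated exceptions: B relates back to the deed date Jan 13, 2021; C relates back to Jul 8, 2020 (work commenced); E relates back to Jun 18, 2021 (work commenced).
Sorted by effective date: C (Jul 8, 2020), A (Jul 31, 2020), B (Jan 13, 2021), E (Jun 18, 2021), D (Aug 13, 2022).
The subordination applies — A was senior to D — so A and D swap.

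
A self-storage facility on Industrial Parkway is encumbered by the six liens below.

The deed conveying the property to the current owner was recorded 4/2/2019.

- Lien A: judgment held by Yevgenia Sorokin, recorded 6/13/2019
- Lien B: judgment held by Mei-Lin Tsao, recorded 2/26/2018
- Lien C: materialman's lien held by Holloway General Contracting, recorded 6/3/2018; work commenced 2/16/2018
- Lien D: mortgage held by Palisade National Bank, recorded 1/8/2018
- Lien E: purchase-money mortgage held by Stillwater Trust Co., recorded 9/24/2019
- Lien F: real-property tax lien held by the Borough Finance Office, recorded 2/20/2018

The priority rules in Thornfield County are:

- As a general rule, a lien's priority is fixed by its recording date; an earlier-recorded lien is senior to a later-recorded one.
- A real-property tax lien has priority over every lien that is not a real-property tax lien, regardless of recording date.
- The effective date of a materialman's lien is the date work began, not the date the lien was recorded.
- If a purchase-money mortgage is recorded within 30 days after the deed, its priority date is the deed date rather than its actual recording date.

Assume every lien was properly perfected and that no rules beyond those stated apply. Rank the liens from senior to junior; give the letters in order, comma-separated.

Effective dates: C relates back to 2/16/2018 (work commenced); E missed the 30-day window (175 days after the deed), so its recording date stands.
F is a real-property tax lien, so it outranks all other liens regardless of date.
The other liens, earliest effective date first: D (1/8/2018), C (2/16/2018), B (2/26/2018), A (6/13/2019), E (9/24/2019).

F, D, C, B, A, E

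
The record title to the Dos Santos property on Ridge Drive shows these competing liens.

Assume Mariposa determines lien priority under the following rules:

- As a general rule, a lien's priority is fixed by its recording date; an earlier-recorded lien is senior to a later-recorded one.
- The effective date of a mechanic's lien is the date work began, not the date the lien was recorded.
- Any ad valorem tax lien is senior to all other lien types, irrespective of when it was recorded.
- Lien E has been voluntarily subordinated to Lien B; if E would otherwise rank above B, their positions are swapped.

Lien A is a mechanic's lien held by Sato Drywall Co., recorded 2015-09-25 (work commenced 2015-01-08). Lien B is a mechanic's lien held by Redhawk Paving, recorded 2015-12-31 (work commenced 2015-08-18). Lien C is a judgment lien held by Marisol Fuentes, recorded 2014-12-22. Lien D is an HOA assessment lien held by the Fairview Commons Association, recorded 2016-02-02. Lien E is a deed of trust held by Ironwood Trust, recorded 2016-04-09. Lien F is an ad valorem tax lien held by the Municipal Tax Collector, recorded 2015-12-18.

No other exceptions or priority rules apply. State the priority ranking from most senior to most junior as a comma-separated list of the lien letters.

F, C, A, B, D, E

First, effective dates: A's effective date is 2015-01-08, when work began; B relates back to 2015-08-18 (work commenced).
F is an ad valorem tax lien and takes priority over every other lien.
The other liens, earliest effective date first: C (2014-12-22), A (2015-01-08), B (2015-08-18), D (2016-02-02), E (2016-04-09).
Since E is not senior to B, the subordination leaves the order unchanged.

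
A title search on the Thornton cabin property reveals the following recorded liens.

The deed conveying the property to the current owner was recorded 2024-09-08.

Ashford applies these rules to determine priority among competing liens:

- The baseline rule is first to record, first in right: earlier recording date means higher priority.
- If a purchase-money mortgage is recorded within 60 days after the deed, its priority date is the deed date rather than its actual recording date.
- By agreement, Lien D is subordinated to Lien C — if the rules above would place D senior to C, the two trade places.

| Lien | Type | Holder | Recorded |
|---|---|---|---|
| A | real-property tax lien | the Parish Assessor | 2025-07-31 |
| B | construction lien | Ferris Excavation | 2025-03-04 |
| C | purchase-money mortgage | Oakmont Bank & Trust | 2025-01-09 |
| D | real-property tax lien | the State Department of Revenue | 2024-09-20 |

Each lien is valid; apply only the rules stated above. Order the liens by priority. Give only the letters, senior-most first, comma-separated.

C, D, B, A

First, effective dates: C was recorded 123 days after the deed — beyond 60 days — so no relation-back applies.
Ordering by effective date: D (2024-09-20), C (2025-01-09), B (2025-03-04), A (2025-07-31).
The subordination applies — D was senior to C — so D and C swap.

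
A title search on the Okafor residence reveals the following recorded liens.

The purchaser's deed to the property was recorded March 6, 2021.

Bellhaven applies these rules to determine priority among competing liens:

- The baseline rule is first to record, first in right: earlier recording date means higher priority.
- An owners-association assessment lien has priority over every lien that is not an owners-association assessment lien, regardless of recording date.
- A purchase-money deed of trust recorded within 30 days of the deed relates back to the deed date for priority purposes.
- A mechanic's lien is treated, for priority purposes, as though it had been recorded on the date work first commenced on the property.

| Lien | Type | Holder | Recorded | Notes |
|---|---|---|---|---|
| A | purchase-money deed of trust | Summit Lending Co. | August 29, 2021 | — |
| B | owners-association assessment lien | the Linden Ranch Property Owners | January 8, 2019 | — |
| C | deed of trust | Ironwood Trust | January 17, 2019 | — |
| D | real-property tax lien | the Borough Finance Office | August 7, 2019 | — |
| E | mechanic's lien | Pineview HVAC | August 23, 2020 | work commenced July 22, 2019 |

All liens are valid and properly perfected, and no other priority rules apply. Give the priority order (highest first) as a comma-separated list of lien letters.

First, effective dates: A missed the 30-day window (176 days after the deed), so its recording date stands; E is treated as recorded July 22, 2019, the work-commencement date.
B is an owners-association assessment lien and takes priority over every other lien.
Remaining liens by effective date: C (January 17, 2019), E (July 22, 2019), D (August 7, 2019), A (August 29, 2021).

B, C, E, D, A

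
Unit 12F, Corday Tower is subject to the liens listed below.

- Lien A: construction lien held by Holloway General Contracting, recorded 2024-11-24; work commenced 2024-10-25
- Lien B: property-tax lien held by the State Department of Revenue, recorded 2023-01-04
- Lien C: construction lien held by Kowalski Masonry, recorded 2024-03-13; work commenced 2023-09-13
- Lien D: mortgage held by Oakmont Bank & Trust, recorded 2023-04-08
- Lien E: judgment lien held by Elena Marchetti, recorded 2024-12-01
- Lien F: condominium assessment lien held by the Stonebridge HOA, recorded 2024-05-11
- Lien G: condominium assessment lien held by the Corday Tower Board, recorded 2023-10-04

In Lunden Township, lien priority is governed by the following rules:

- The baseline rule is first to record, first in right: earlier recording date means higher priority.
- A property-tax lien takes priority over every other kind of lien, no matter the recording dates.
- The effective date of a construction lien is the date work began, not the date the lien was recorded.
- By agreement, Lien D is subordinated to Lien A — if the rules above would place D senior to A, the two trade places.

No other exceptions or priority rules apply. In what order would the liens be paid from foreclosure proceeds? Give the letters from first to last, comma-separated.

B, A, C, G, F, D, E

Effective dates: A's effective date is 2024-10-25, when work began; C relates back to 2023-09-13 (work commenced).
B is a property-tax lien, so it outranks all other liens regardless of date.
Ordering the rest by effective date: D (2023-04-08), C (2023-09-13), G (2023-10-04), F (2024-05-11), A (2024-10-25), E (2024-12-01).
The subordination applies — D was senior to A — so D and A swap.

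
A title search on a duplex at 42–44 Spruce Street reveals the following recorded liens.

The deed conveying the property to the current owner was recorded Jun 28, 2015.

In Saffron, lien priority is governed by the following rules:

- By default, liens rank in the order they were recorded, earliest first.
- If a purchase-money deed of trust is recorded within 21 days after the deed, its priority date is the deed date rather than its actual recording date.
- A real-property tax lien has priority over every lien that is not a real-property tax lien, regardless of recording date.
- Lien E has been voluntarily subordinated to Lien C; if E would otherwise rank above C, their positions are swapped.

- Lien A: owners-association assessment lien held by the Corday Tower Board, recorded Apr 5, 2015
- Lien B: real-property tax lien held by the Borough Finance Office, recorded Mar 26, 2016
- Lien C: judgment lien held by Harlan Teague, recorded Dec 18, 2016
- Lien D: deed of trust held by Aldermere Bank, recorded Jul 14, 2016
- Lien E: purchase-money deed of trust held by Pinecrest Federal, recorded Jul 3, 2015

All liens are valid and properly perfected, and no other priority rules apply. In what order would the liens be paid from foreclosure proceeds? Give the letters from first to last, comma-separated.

B, A, C, D, E

Effective dates: E relates back to the deed date Jun 28, 2015.
As a real-property tax lien, B is senior to every other lien.
The other liens, earliest effective date first: A (Apr 5, 2015), E (Jun 28, 2015), D (Jul 14, 2016), C (Dec 18, 2016).
E would otherwise be senior to C, so under the subordination agreement E and C exchange positions.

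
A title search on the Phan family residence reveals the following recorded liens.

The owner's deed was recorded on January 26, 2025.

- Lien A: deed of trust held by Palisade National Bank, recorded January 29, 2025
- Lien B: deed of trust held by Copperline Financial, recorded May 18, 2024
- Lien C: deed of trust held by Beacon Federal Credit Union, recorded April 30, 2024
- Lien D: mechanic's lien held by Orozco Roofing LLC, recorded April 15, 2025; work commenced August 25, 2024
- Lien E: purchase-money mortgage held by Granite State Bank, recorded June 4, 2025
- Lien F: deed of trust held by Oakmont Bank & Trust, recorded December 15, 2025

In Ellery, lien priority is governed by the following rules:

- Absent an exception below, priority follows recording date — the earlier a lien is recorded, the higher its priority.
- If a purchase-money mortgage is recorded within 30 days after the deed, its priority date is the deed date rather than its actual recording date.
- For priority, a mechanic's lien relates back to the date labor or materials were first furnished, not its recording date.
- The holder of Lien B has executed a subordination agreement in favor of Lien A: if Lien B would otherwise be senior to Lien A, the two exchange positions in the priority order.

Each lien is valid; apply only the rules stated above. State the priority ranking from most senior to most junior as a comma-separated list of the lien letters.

Adjusting effective dates: D is treated as recorded August 25, 2024, the work-commencement date; E was recorded 129 days after the deed, outside the 30-day window, so it keeps its recording date.
Ordering by effective date: C (April 30, 2024), B (May 18, 2024), D (August 25, 2024), A (January 29, 2025), E (June 4, 2025), F (December 15, 2025).
The subordination applies — B was senior to A — so B and A swap.

C, A, D, B, E, F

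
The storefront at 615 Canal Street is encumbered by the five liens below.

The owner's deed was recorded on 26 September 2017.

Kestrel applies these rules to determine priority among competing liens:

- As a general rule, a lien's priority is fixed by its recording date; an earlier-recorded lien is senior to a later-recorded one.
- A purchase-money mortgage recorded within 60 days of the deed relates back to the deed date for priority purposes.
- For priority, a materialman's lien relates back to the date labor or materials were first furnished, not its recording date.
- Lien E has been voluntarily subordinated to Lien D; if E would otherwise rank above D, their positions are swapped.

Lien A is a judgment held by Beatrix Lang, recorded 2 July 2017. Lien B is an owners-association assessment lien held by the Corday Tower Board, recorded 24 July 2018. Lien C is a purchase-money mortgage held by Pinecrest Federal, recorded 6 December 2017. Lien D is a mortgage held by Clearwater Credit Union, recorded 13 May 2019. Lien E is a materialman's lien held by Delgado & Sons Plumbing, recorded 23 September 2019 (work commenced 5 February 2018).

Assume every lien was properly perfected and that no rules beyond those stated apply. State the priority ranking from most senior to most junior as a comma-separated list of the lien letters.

First, effective dates: C was recorded 71 days after the deed — beyond 60 days — so no relation-back applies; E is treated as recorded 5 February 2018, the work-commencement date.
By effective date: A (2 July 2017), C (6 December 2017), E (5 February 2018), B (24 July 2018), D (13 May 2019).
E is senior to D before the subordination, so the two trade places.

A, C, D, B, E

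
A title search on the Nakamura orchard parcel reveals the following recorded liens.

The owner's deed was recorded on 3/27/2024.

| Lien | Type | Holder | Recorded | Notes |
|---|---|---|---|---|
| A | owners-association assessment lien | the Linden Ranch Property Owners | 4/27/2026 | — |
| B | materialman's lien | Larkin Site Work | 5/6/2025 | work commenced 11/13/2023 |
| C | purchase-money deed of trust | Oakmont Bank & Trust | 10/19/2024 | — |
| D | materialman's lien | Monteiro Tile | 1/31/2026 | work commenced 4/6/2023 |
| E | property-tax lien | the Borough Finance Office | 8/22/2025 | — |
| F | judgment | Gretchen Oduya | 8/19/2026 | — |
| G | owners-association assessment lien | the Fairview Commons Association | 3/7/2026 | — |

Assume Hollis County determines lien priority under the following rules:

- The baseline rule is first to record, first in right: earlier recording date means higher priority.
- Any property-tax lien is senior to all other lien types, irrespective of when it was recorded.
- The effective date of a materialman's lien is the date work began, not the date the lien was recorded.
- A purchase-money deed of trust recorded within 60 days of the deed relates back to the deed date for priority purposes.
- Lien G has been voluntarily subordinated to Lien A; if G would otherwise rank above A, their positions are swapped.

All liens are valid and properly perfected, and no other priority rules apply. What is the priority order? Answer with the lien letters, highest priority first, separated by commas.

E, D, B, C, A, G, F

Effective dates after the stated exceptions: B relates back to 11/13/2023 (work commenced); C missed the 60-day window (206 days after the deed), so its recording date stands; D relates back to 4/6/2023 (work commenced).
E is a property-tax lien and takes priority over every other lien.
The other liens, earliest effective date first: D (4/6/2023), B (11/13/2023), C (10/19/2024), G (3/7/2026), A (4/27/2026), F (8/19/2026).
G would otherwise be senior to A, so under the subordination agreement G and A exchange positions.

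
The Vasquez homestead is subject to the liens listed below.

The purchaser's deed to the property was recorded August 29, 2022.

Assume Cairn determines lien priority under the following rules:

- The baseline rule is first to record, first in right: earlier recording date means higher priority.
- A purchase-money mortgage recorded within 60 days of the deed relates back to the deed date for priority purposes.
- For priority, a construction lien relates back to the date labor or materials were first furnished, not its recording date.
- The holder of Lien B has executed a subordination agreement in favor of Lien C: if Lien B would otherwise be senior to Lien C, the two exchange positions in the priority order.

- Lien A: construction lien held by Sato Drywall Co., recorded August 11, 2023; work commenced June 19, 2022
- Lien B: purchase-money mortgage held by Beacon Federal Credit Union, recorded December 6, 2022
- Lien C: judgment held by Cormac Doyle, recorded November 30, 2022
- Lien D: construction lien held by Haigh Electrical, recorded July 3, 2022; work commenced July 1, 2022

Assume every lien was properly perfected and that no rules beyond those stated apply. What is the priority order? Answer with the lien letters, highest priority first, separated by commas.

Effective dates: A's effective date is June 19, 2022, when work began; B was recorded 99 days after the deed — beyond 60 days — so no relation-back applies; D is treated as recorded July 1, 2022, the work-commencement date.
Ordering by effective date: A (June 19, 2022), D (July 1, 2022), C (November 30, 2022), B (December 6, 2022).
B already ranks below C; the subordination has no effect.

A, D, C, B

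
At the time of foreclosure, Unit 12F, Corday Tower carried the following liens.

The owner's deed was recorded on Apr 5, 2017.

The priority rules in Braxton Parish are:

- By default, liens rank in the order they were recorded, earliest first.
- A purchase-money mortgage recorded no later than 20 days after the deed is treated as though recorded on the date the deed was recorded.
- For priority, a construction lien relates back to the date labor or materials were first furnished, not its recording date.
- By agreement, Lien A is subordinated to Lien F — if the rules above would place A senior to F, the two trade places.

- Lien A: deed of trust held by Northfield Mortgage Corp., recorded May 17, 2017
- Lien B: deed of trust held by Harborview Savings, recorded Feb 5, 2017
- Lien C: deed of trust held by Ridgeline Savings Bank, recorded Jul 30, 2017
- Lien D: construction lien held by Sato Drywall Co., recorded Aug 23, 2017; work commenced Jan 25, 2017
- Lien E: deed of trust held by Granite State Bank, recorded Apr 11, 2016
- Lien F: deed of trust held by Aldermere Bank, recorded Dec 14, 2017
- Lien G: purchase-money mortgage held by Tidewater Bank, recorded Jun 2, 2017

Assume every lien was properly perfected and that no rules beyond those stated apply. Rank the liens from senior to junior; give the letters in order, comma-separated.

E, D, B, F, G, C, A

First, effective dates: D is treated as recorded Jan 25, 2017, the work-commencement date; G was recorded 58 days after the deed, outside the 20-day window, so it keeps its recording date.
Ordering by effective date: E (Apr 11, 2016), D (Jan 25, 2017), B (Feb 5, 2017), A (May 17, 2017), G (Jun 2, 2017), C (Jul 30, 2017), F (Dec 14, 2017).
A would otherwise be senior to F, so under the subordination agreement A and F exchange positions.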